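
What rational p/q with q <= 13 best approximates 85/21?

Expand x = 85/21 as a continued fraction with the Euclidean algorithm:
  85 = 4*21 + 1, so a_0 = 4.
  21 = 21*1 + 0, so a_1 = 21.
so x = [4; 21].
Convergents (p_i = a_i*p_{i-1} + p_{i-2}, q_i = a_i*q_{i-1} + q_{i-2} with p_{-2}=0, p_{-1}=1, q_{-2}=1, q_{-1}=0), until the denominator exceeds 13:
  i=0: a_0=4, p_0 = 4*1 + 0 = 4, q_0 = 4*0 + 1 = 1.
  i=1: a_1=21, p_1 = 21*4 + 1 = 85, q_1 = 21*1 + 0 = 21.
q_1 = 21 > 13, so the last convergent with denominator <= 13 is p_0/q_0 = 4/1.
The closest fraction with denominator <= 13 is either p_0/q_0 or the intermediate fraction (k*p_0 + p_{-1})/(k*q_0 + q_{-1}) with the largest k >= 1 whose denominator stays <= 13; these approach x as k grows, and every other convergent or intermediate fraction in range is farther away.
Largest k: floor((13 - q_{-1})/q_0) = floor((13 - 0)/1) = 13 (using the seeds p_{-1} = 1, q_{-1} = 0).
That gives (13*4 + 1)/(13*1 + 0) = 53/13.
Compare the errors: |x - 4/1| = |85*1 - 4*21|/(21*1) = 1/21, and |x - 53/13| = |85*13 - 53*21|/(21*13) = 8/273.
Cross-multiplying, 8*21 = 168 < 273 = 1*273, so 8/273 is smaller: the intermediate fraction 53/13 is closer to x than 4/1.

53/13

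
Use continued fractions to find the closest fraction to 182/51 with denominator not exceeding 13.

Expand x = 182/51 as a continued fraction with the Euclidean algorithm:
  182 = 3*51 + 29, so a_0 = 3.
  51 = 1*29 + 22, so a_1 = 1.
  29 = 1*22 + 7, so a_2 = 1.
  22 = 3*7 + 1, so a_3 = 3.
  7 = 7*1 + 0, so a_4 = 7.
so x = [3; 1, 1, 3, 7].
Convergents (p_i = a_i*p_{i-1} + p_{i-2}, q_i = a_i*q_{i-1} + q_{i-2} with p_{-2}=0, p_{-1}=1, q_{-2}=1, q_{-1}=0), until the denominator exceeds 13:
  i=0: a_0=3, p_0 = 3*1 + 0 = 3, q_0 = 3*0 + 1 = 1.
  i=1: a_1=1, p_1 = 1*3 + 1 = 4, q_1 = 1*1 + 0 = 1.
  i=2: a_2=1, p_2 = 1*4 + 3 = 7, q_2 = 1*1 + 1 = 2.
  i=3: a_3=3, p_3 = 3*7 + 4 = 25, q_3 = 3*2 + 1 = 7.
  i=4: a_4=7, p_4 = 7*25 + 7 = 182, q_4 = 7*7 + 2 = 51.
q_4 = 51 > 13, so the last convergent with denominator <= 13 is p_3/q_3 = 25/7.
The closest fraction with denominator <= 13 is either p_3/q_3 or the intermediate fraction (k*p_3 + p_2)/(k*q_3 + q_2) with the largest k >= 1 whose denominator stays <= 13; these approach x as k grows, and every other convergent or intermediate fraction in range is farther away.
Largest k: floor((13 - q_2)/q_3) = floor((13 - 2)/7) = 1.
That gives (1*25 + 7)/(1*7 + 2) = 32/9.
Compare the errors: |x - 25/7| = |182*7 - 25*51|/(51*7) = 1/357, and |x - 32/9| = |182*9 - 32*51|/(51*9) = 6/459.
Cross-multiplying, 1*459 = 459 < 2142 = 6*357, so 1/357 is smaller: the convergent 25/7 is closer to x than 32/9.

25/7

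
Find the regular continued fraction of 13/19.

[0; 1, 2, 6]

Run the Euclidean algorithm on 13 and 19; the successive quotients are the partial quotients a_0, a_1, ... (each step inverts the fractional part left over by the previous one):
  13 = 0*19 + 13, so a_0 = 0.
  19 = 1*13 + 6, so a_1 = 1.
  13 = 2*6 + 1, so a_2 = 2.
  6 = 6*1 + 0, so a_3 = 6.
The remainder reaches 0 after 4 divisions, so the expansion has 4 partial quotients, read off in order.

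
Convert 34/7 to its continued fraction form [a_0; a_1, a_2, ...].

Run the Euclidean algorithm on 34 and 7; the successive quotients are the partial quotients a_0, a_1, ... (each step inverts the fractional part left over by the previous one):
  34 = 4*7 + 6, so a_0 = 4.
  7 = 1*6 + 1, so a_1 = 1.
  6 = 6*1 + 0, so a_2 = 6.
The remainder reaches 0 after 3 divisions, so the expansion has 3 partial quotients, read off in order.

[4; 1, 6]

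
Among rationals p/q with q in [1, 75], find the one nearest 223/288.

24/31

Expand x = 223/288 as a continued fraction with the Euclidean algorithm:
  223 = 0*288 + 223, so a_0 = 0.
  288 = 1*223 + 65, so a_1 = 1.
  223 = 3*65 + 28, so a_2 = 3.
  65 = 2*28 + 9, so a_3 = 2.
  28 = 3*9 + 1, so a_4 = 3.
  9 = 9*1 + 0, so a_5 = 9.
so x = [0; 1, 3, 2, 3, 9].
Convergents (p_i = a_i*p_{i-1} + p_{i-2}, q_i = a_i*q_{i-1} + q_{i-2} with p_{-2}=0, p_{-1}=1, q_{-2}=1, q_{-1}=0), until the denominator exceeds 75:
  i=0: a_0=0, p_0 = 0*1 + 0 = 0, q_0 = 0*0 + 1 = 1.
  i=1: a_1=1, p_1 = 1*0 + 1 = 1, q_1 = 1*1 + 0 = 1.
  i=2: a_2=3, p_2 = 3*1 + 0 = 3, q_2 = 3*1 + 1 = 4.
  i=3: a_3=2, p_3 = 2*3 + 1 = 7, q_3 = 2*4 + 1 = 9.
  i=4: a_4=3, p_4 = 3*7 + 3 = 24, q_4 = 3*9 + 4 = 31.
  i=5: a_5=9, p_5 = 9*24 + 7 = 223, q_5 = 9*31 + 9 = 288.
q_5 = 288 > 75, so the last convergent with denominator <= 75 is p_4/q_4 = 24/31.
The closest fraction with denominator <= 75 is either p_4/q_4 or the intermediate fraction (k*p_4 + p_3)/(k*q_4 + q_3) with the largest k >= 1 whose denominator stays <= 75; these approach x as k grows, and every other convergent or intermediate fraction in range is farther away.
Largest k: floor((75 - q_3)/q_4) = floor((75 - 9)/31) = 2.
That gives (2*24 + 7)/(2*31 + 9) = 55/71.
Compare the errors: |x - 24/31| = |223*31 - 24*288|/(288*31) = 1/8928, and |x - 55/71| = |223*71 - 55*288|/(288*71) = 7/20448.
Cross-multiplying, 1*20448 = 20448 < 62496 = 7*8928, so 1/8928 is smaller: the convergent 24/31 is closer to x than 55/71.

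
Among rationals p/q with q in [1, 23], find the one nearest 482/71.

129/19

Expand x = 482/71 as a continued fraction with the Euclidean algorithm:
  482 = 6*71 + 56, so a_0 = 6.
  71 = 1*56 + 15, so a_1 = 1.
  56 = 3*15 + 11, so a_2 = 3.
  15 = 1*11 + 4, so a_3 = 1.
  11 = 2*4 + 3, so a_4 = 2.
  4 = 1*3 + 1, so a_5 = 1.
  3 = 3*1 + 0, so a_6 = 3.
so x = [6; 1, 3, 1, 2, 1, 3].
Convergents (p_i = a_i*p_{i-1} + p_{i-2}, q_i = a_i*q_{i-1} + q_{i-2} with p_{-2}=0, p_{-1}=1, q_{-2}=1, q_{-1}=0), until the denominator exceeds 23:
  i=0: a_0=6, p_0 = 6*1 + 0 = 6, q_0 = 6*0 + 1 = 1.
  i=1: a_1=1, p_1 = 1*6 + 1 = 7, q_1 = 1*1 + 0 = 1.
  i=2: a_2=3, p_2 = 3*7 + 6 = 27, q_2 = 3*1 + 1 = 4.
  i=3: a_3=1, p_3 = 1*27 + 7 = 34, q_3 = 1*4 + 1 = 5.
  i=4: a_4=2, p_4 = 2*34 + 27 = 95, q_4 = 2*5 + 4 = 14.
  i=5: a_5=1, p_5 = 1*95 + 34 = 129, q_5 = 1*14 + 5 = 19.
  i=6: a_6=3, p_6 = 3*129 + 95 = 482, q_6 = 3*19 + 14 = 71.
q_6 = 71 > 23, so the last convergent with denominator <= 23 is p_5/q_5 = 129/19.
The closest fraction with denominator <= 23 is either p_5/q_5 or the intermediate fraction (k*p_5 + p_4)/(k*q_5 + q_4) with the largest k >= 1 whose denominator stays <= 23; these approach x as k grows, and every other convergent or intermediate fraction in range is farther away.
Largest k: floor((23 - q_4)/q_5) = floor((23 - 14)/19) = 0.
Since k = 0, no intermediate fraction beyond p_5/q_5 has denominator <= 23, so the convergent 129/19 is the closest (its error is |482*19 - 129*71|/(71*19) = 1/1349).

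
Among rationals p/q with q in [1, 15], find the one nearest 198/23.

Expand x = 198/23 as a continued fraction with the Euclidean algorithm:
  198 = 8*23 + 14, so a_0 = 8.
  23 = 1*14 + 9, so a_1 = 1.
  14 = 1*9 + 5, so a_2 = 1.
  9 = 1*5 + 4, so a_3 = 1.
  5 = 1*4 + 1, so a_4 = 1.
  4 = 4*1 + 0, so a_5 = 4.
so x = [8; 1, 1, 1, 1, 4].
Convergents (p_i = a_i*p_{i-1} + p_{i-2}, q_i = a_i*q_{i-1} + q_{i-2} with p_{-2}=0, p_{-1}=1, q_{-2}=1, q_{-1}=0), until the denominator exceeds 15:
  i=0: a_0=8, p_0 = 8*1 + 0 = 8, q_0 = 8*0 + 1 = 1.
  i=1: a_1=1, p_1 = 1*8 + 1 = 9, q_1 = 1*1 + 0 = 1.
  i=2: a_2=1, p_2 = 1*9 + 8 = 17, q_2 = 1*1 + 1 = 2.
  i=3: a_3=1, p_3 = 1*17 + 9 = 26, q_3 = 1*2 + 1 = 3.
  i=4: a_4=1, p_4 = 1*26 + 17 = 43, q_4 = 1*3 + 2 = 5.
  i=5: a_5=4, p_5 = 4*43 + 26 = 198, q_5 = 4*5 + 3 = 23.
q_5 = 23 > 15, so the last convergent with denominator <= 15 is p_4/q_4 = 43/5.
The closest fraction with denominator <= 15 is either p_4/q_4 or the intermediate fraction (k*p_4 + p_3)/(k*q_4 + q_3) with the largest k >= 1 whose denominator stays <= 15; these approach x as k grows, and every other convergent or intermediate fraction in range is farther away.
Largest k: floor((15 - q_3)/q_4) = floor((15 - 3)/5) = 2.
That gives (2*43 + 26)/(2*5 + 3) = 112/13.
Compare the errors: |x - 43/5| = |198*5 - 43*23|/(23*5) = 1/115, and |x - 112/13| = |198*13 - 112*23|/(23*13) = 2/299.
Cross-multiplying, 2*115 = 230 < 299 = 1*299, so 2/299 is smaller: the intermediate fraction 112/13 is closer to x than 43/5.

112/13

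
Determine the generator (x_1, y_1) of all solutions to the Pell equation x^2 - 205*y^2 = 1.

(x, y) = (39689, 2772)

First expand sqrt(205) as a continued fraction. With x_i = (sqrt(205) + m_i)/d_i and (m_0, d_0) = (0, 1): a_0 = floor(sqrt(205)) = 14, since 14^2 = 196 <= 205 < 225 = 15^2.
Iterate m_{i+1} = d_i*a_i - m_i, d_{i+1} = (205 - m_{i+1}^2)/d_i, a_{i+1} = floor((a_0 + m_{i+1})/d_{i+1}):
  m_1 = 1*14 - 0 = 14, d_1 = (205 - 14^2)/1 = 9/1 = 9, a_1 = floor((14 + 14)/9) = 3.
  m_2 = 9*3 - 14 = 13, d_2 = (205 - 13^2)/9 = 36/9 = 4, a_2 = floor((14 + 13)/4) = 6.
  m_3 = 4*6 - 13 = 11, d_3 = (205 - 11^2)/4 = 84/4 = 21, a_3 = floor((14 + 11)/21) = 1.
  m_4 = 21*1 - 11 = 10, d_4 = (205 - 10^2)/21 = 105/21 = 5, a_4 = floor((14 + 10)/5) = 4.
  m_5 = 5*4 - 10 = 10, d_5 = (205 - 10^2)/5 = 105/5 = 21, a_5 = floor((14 + 10)/21) = 1.
  m_6 = 21*1 - 10 = 11, d_6 = (205 - 11^2)/21 = 84/21 = 4, a_6 = floor((14 + 11)/4) = 6.
  m_7 = 4*6 - 11 = 13, d_7 = (205 - 13^2)/4 = 36/4 = 9, a_7 = floor((14 + 13)/9) = 3.
  m_8 = 9*3 - 13 = 14, d_8 = (205 - 14^2)/9 = 9/9 = 1, a_8 = floor((14 + 14)/1) = 28.
  m_9 = 1*28 - 14 = 14, d_9 = (205 - 14^2)/1 = 9/1 = 9: (m_9, d_9) = (m_1, d_1) = (14, 9), so from here the quotients repeat a_1, ..., a_8; the period length is 8.
So sqrt(205) = [14; (3, 6, 1, 4, 1, 6, 3, 28)] with period length k = 8.
k is even, so the fundamental solution of x^2 - 205y^2 = 1 is (p_{k-1}, q_{k-1}) = (p_7, q_7); compute convergents through index 7.
Convergents (p_i = a_i*p_{i-1} + p_{i-2}, q_i = a_i*q_{i-1} + q_{i-2} with p_{-2}=0, p_{-1}=1, q_{-2}=1, q_{-1}=0):
  i=0: a_0=14, p_0 = 14*1 + 0 = 14, q_0 = 14*0 + 1 = 1.
  i=1: a_1=3, p_1 = 3*14 + 1 = 43, q_1 = 3*1 + 0 = 3.
  i=2: a_2=6, p_2 = 6*43 + 14 = 272, q_2 = 6*3 + 1 = 19.
  i=3: a_3=1, p_3 = 1*272 + 43 = 315, q_3 = 1*19 + 3 = 22.
  i=4: a_4=4, p_4 = 4*315 + 272 = 1532, q_4 = 4*22 + 19 = 107.
  i=5: a_5=1, p_5 = 1*1532 + 315 = 1847, q_5 = 1*107 + 22 = 129.
  i=6: a_6=6, p_6 = 6*1847 + 1532 = 12614, q_6 = 6*129 + 107 = 881.
  i=7: a_7=3, p_7 = 3*12614 + 1847 = 39689, q_7 = 3*881 + 129 = 2772.
Check: 39689^2 - 205*2772^2 = 1575216721 - 1575216720 = 1, so (x, y) = (39689, 2772) solves the equation, and by the theorem it is the least positive solution.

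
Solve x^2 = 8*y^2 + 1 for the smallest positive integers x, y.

(x, y) = (3, 1)

First expand sqrt(8) as a continued fraction. With x_i = (sqrt(8) + m_i)/d_i and (m_0, d_0) = (0, 1): a_0 = floor(sqrt(8)) = 2, since 2^2 = 4 <= 8 < 9 = 3^2.
Iterate m_{i+1} = d_i*a_i - m_i, d_{i+1} = (8 - m_{i+1}^2)/d_i, a_{i+1} = floor((a_0 + m_{i+1})/d_{i+1}):
  m_1 = 1*2 - 0 = 2, d_1 = (8 - 2^2)/1 = 4/1 = 4, a_1 = floor((2 + 2)/4) = 1.
  m_2 = 4*1 - 2 = 2, d_2 = (8 - 2^2)/4 = 4/4 = 1, a_2 = floor((2 + 2)/1) = 4.
  m_3 = 1*4 - 2 = 2, d_3 = (8 - 2^2)/1 = 4/1 = 4: (m_3, d_3) = (m_1, d_1) = (2, 4), so from here the quotients repeat a_1, a_2; the period length is 2.
So sqrt(8) = [2; (1, 4)] with period length k = 2.
k is even, so the fundamental solution of x^2 - 8y^2 = 1 is (p_{k-1}, q_{k-1}) = (p_1, q_1); compute convergents through index 1.
Convergents (p_i = a_i*p_{i-1} + p_{i-2}, q_i = a_i*q_{i-1} + q_{i-2} with p_{-2}=0, p_{-1}=1, q_{-2}=1, q_{-1}=0):
  i=0: a_0=2, p_0 = 2*1 + 0 = 2, q_0 = 2*0 + 1 = 1.
  i=1: a_1=1, p_1 = 1*2 + 1 = 3, q_1 = 1*1 + 0 = 1.
Check: 3^2 - 8*1^2 = 9 - 8 = 1, so (x, y) = (3, 1) solves the equation, and by the theorem it is the least positive solution.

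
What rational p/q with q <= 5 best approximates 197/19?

52/5

Expand x = 197/19 as a continued fraction with the Euclidean algorithm:
  197 = 10*19 + 7, so a_0 = 10.
  19 = 2*7 + 5, so a_1 = 2.
  7 = 1*5 + 2, so a_2 = 1.
  5 = 2*2 + 1, so a_3 = 2.
  2 = 2*1 + 0, so a_4 = 2.
so x = [10; 2, 1, 2, 2].
Convergents (p_i = a_i*p_{i-1} + p_{i-2}, q_i = a_i*q_{i-1} + q_{i-2} with p_{-2}=0, p_{-1}=1, q_{-2}=1, q_{-1}=0), until the denominator exceeds 5:
  i=0: a_0=10, p_0 = 10*1 + 0 = 10, q_0 = 10*0 + 1 = 1.
  i=1: a_1=2, p_1 = 2*10 + 1 = 21, q_1 = 2*1 + 0 = 2.
  i=2: a_2=1, p_2 = 1*21 + 10 = 31, q_2 = 1*2 + 1 = 3.
  i=3: a_3=2, p_3 = 2*31 + 21 = 83, q_3 = 2*3 + 2 = 8.
q_3 = 8 > 5, so the last convergent with denominator <= 5 is p_2/q_2 = 31/3.
The closest fraction with denominator <= 5 is either p_2/q_2 or the intermediate fraction (k*p_2 + p_1)/(k*q_2 + q_1) with the largest k >= 1 whose denominator stays <= 5; these approach x as k grows, and every other convergent or intermediate fraction in range is farther away.
Largest k: floor((5 - q_1)/q_2) = floor((5 - 2)/3) = 1.
That gives (1*31 + 21)/(1*3 + 2) = 52/5.
Compare the errors: |x - 31/3| = |197*3 - 31*19|/(19*3) = 2/57, and |x - 52/5| = |197*5 - 52*19|/(19*5) = 3/95.
Cross-multiplying, 3*57 = 171 < 190 = 2*95, so 3/95 is smaller: the intermediate fraction 52/5 is closer to x than 31/3.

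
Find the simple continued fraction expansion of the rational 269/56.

[4; 1, 4, 11]

Run the Euclidean algorithm on 269 and 56; the successive quotients are the partial quotients a_0, a_1, ... (each step inverts the fractional part left over by the previous one):
  269 = 4*56 + 45, so a_0 = 4.
  56 = 1*45 + 11, so a_1 = 1.
  45 = 4*11 + 1, so a_2 = 4.
  11 = 11*1 + 0, so a_3 = 11.
The remainder reaches 0 after 4 divisions, so the expansion has 4 partial quotients, read off in order.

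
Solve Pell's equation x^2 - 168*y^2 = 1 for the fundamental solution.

First expand sqrt(168) as a continued fraction. With x_i = (sqrt(168) + m_i)/d_i and (m_0, d_0) = (0, 1): a_0 = floor(sqrt(168)) = 12, since 12^2 = 144 <= 168 < 169 = 13^2.
Iterate m_{i+1} = d_i*a_i - m_i, d_{i+1} = (168 - m_{i+1}^2)/d_i, a_{i+1} = floor((a_0 + m_{i+1})/d_{i+1}):
  m_1 = 1*12 - 0 = 12, d_1 = (168 - 12^2)/1 = 24/1 = 24, a_1 = floor((12 + 12)/24) = 1.
  m_2 = 24*1 - 12 = 12, d_2 = (168 - 12^2)/24 = 24/24 = 1, a_2 = floor((12 + 12)/1) = 24.
  m_3 = 1*24 - 12 = 12, d_3 = (168 - 12^2)/1 = 24/1 = 24: (m_3, d_3) = (m_1, d_1) = (12, 24), so from here the quotients repeat a_1, a_2; the period length is 2.
So sqrt(168) = [12; (1, 24)] with period length k = 2.
k is even, so the fundamental solution of x^2 - 168y^2 = 1 is (p_{k-1}, q_{k-1}) = (p_1, q_1); compute convergents through index 1.
Convergents (p_i = a_i*p_{i-1} + p_{i-2}, q_i = a_i*q_{i-1} + q_{i-2} with p_{-2}=0, p_{-1}=1, q_{-2}=1, q_{-1}=0):
  i=0: a_0=12, p_0 = 12*1 + 0 = 12, q_0 = 12*0 + 1 = 1.
  i=1: a_1=1, p_1 = 1*12 + 1 = 13, q_1 = 1*1 + 0 = 1.
Check: 13^2 - 168*1^2 = 169 - 168 = 1, so (x, y) = (13, 1) solves the equation, and by the theorem it is the least positive solution.

(x, y) = (13, 1)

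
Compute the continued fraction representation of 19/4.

[4; 1, 3]

Run the Euclidean algorithm on 19 and 4; the successive quotients are the partial quotients a_0, a_1, ... (each step inverts the fractional part left over by the previous one):
  19 = 4*4 + 3, so a_0 = 4.
  4 = 1*3 + 1, so a_1 = 1.
  3 = 3*1 + 0, so a_2 = 3.
The remainder reaches 0 after 3 divisions, so the expansion has 3 partial quotients, read off in order.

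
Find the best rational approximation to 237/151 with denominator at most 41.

Expand x = 237/151 as a continued fraction with the Euclidean algorithm:
  237 = 1*151 + 86, so a_0 = 1.
  151 = 1*86 + 65, so a_1 = 1.
  86 = 1*65 + 21, so a_2 = 1.
  65 = 3*21 + 2, so a_3 = 3.
  21 = 10*2 + 1, so a_4 = 10.
  2 = 2*1 + 0, so a_5 = 2.
so x = [1; 1, 1, 3, 10, 2].
Convergents (p_i = a_i*p_{i-1} + p_{i-2}, q_i = a_i*q_{i-1} + q_{i-2} with p_{-2}=0, p_{-1}=1, q_{-2}=1, q_{-1}=0), until the denominator exceeds 41:
  i=0: a_0=1, p_0 = 1*1 + 0 = 1, q_0 = 1*0 + 1 = 1.
  i=1: a_1=1, p_1 = 1*1 + 1 = 2, q_1 = 1*1 + 0 = 1.
  i=2: a_2=1, p_2 = 1*2 + 1 = 3, q_2 = 1*1 + 1 = 2.
  i=3: a_3=3, p_3 = 3*3 + 2 = 11, q_3 = 3*2 + 1 = 7.
  i=4: a_4=10, p_4 = 10*11 + 3 = 113, q_4 = 10*7 + 2 = 72.
q_4 = 72 > 41, so the last convergent with denominator <= 41 is p_3/q_3 = 11/7.
The closest fraction with denominator <= 41 is either p_3/q_3 or the intermediate fraction (k*p_3 + p_2)/(k*q_3 + q_2) with the largest k >= 1 whose denominator stays <= 41; these approach x as k grows, and every other convergent or intermediate fraction in range is farther away.
Largest k: floor((41 - q_2)/q_3) = floor((41 - 2)/7) = 5.
That gives (5*11 + 3)/(5*7 + 2) = 58/37.
Compare the errors: |x - 11/7| = |237*7 - 11*151|/(151*7) = 2/1057, and |x - 58/37| = |237*37 - 58*151|/(151*37) = 11/5587.
Cross-multiplying, 2*5587 = 11174 < 11627 = 11*1057, so 2/1057 is smaller: the convergent 11/7 is closer to x than 58/37.

11/7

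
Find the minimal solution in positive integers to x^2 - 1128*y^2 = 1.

(x, y) = (2351, 70)

First expand sqrt(1128) as a continued fraction. With x_i = (sqrt(1128) + m_i)/d_i and (m_0, d_0) = (0, 1): a_0 = floor(sqrt(1128)) = 33, since 33^2 = 1089 <= 1128 < 1156 = 34^2.
Iterate m_{i+1} = d_i*a_i - m_i, d_{i+1} = (1128 - m_{i+1}^2)/d_i, a_{i+1} = floor((a_0 + m_{i+1})/d_{i+1}):
  m_1 = 1*33 - 0 = 33, d_1 = (1128 - 33^2)/1 = 39/1 = 39, a_1 = floor((33 + 33)/39) = 1.
  m_2 = 39*1 - 33 = 6, d_2 = (1128 - 6^2)/39 = 1092/39 = 28, a_2 = floor((33 + 6)/28) = 1.
  m_3 = 28*1 - 6 = 22, d_3 = (1128 - 22^2)/28 = 644/28 = 23, a_3 = floor((33 + 22)/23) = 2.
  m_4 = 23*2 - 22 = 24, d_4 = (1128 - 24^2)/23 = 552/23 = 24, a_4 = floor((33 + 24)/24) = 2.
  m_5 = 24*2 - 24 = 24, d_5 = (1128 - 24^2)/24 = 552/24 = 23, a_5 = floor((33 + 24)/23) = 2.
  m_6 = 23*2 - 24 = 22, d_6 = (1128 - 22^2)/23 = 644/23 = 28, a_6 = floor((33 + 22)/28) = 1.
  m_7 = 28*1 - 22 = 6, d_7 = (1128 - 6^2)/28 = 1092/28 = 39, a_7 = floor((33 + 6)/39) = 1.
  m_8 = 39*1 - 6 = 33, d_8 = (1128 - 33^2)/39 = 39/39 = 1, a_8 = floor((33 + 33)/1) = 66.
  m_9 = 1*66 - 33 = 33, d_9 = (1128 - 33^2)/1 = 39/1 = 39: (m_9, d_9) = (m_1, d_1) = (33, 39), so from here the quotients repeat a_1, ..., a_8; the period length is 8.
So sqrt(1128) = [33; (1, 1, 2, 2, 2, 1, 1, 66)] with period length k = 8.
k is even, so the fundamental solution of x^2 - 1128y^2 = 1 is (p_{k-1}, q_{k-1}) = (p_7, q_7); compute convergents through index 7.
Convergents (p_i = a_i*p_{i-1} + p_{i-2}, q_i = a_i*q_{i-1} + q_{i-2} with p_{-2}=0, p_{-1}=1, q_{-2}=1, q_{-1}=0):
  i=0: a_0=33, p_0 = 33*1 + 0 = 33, q_0 = 33*0 + 1 = 1.
  i=1: a_1=1, p_1 = 1*33 + 1 = 34, q_1 = 1*1 + 0 = 1.
  i=2: a_2=1, p_2 = 1*34 + 33 = 67, q_2 = 1*1 + 1 = 2.
  i=3: a_3=2, p_3 = 2*67 + 34 = 168, q_3 = 2*2 + 1 = 5.
  i=4: a_4=2, p_4 = 2*168 + 67 = 403, q_4 = 2*5 + 2 = 12.
  i=5: a_5=2, p_5 = 2*403 + 168 = 974, q_5 = 2*12 + 5 = 29.
  i=6: a_6=1, p_6 = 1*974 + 403 = 1377, q_6 = 1*29 + 12 = 41.
  i=7: a_7=1, p_7 = 1*1377 + 974 = 2351, q_7 = 1*41 + 29 = 70.
Check: 2351^2 - 1128*70^2 = 5527201 - 5527200 = 1, so (x, y) = (2351, 70) solves the equation, and by the theorem it is the least positive solution.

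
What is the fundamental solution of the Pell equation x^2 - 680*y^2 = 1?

(x, y) = (339, 13)

First expand sqrt(680) as a continued fraction. With x_i = (sqrt(680) + m_i)/d_i and (m_0, d_0) = (0, 1): a_0 = floor(sqrt(680)) = 26, since 26^2 = 676 <= 680 < 729 = 27^2.
Iterate m_{i+1} = d_i*a_i - m_i, d_{i+1} = (680 - m_{i+1}^2)/d_i, a_{i+1} = floor((a_0 + m_{i+1})/d_{i+1}):
  m_1 = 1*26 - 0 = 26, d_1 = (680 - 26^2)/1 = 4/1 = 4, a_1 = floor((26 + 26)/4) = 13.
  m_2 = 4*13 - 26 = 26, d_2 = (680 - 26^2)/4 = 4/4 = 1, a_2 = floor((26 + 26)/1) = 52.
  m_3 = 1*52 - 26 = 26, d_3 = (680 - 26^2)/1 = 4/1 = 4: (m_3, d_3) = (m_1, d_1) = (26, 4), so from here the quotients repeat a_1, a_2; the period length is 2.
So sqrt(680) = [26; (13, 52)] with period length k = 2.
k is even, so the fundamental solution of x^2 - 680y^2 = 1 is (p_{k-1}, q_{k-1}) = (p_1, q_1); compute convergents through index 1.
Convergents (p_i = a_i*p_{i-1} + p_{i-2}, q_i = a_i*q_{i-1} + q_{i-2} with p_{-2}=0, p_{-1}=1, q_{-2}=1, q_{-1}=0):
  i=0: a_0=26, p_0 = 26*1 + 0 = 26, q_0 = 26*0 + 1 = 1.
  i=1: a_1=13, p_1 = 13*26 + 1 = 339, q_1 = 13*1 + 0 = 13.
Check: 339^2 - 680*13^2 = 114921 - 114920 = 1, so (x, y) = (339, 13) solves the equation, and by the theorem it is the least positive solution.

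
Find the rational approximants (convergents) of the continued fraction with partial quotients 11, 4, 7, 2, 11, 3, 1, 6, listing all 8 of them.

Using the convergent recurrence p_i = a_i*p_{i-1} + p_{i-2}, q_i = a_i*q_{i-1} + q_{i-2} with p_{-2}=0, p_{-1}=1, q_{-2}=1, q_{-1}=0:
  i=0: a_0=11, p_0 = 11*1 + 0 = 11, q_0 = 11*0 + 1 = 1.
  i=1: a_1=4, p_1 = 4*11 + 1 = 45, q_1 = 4*1 + 0 = 4.
  i=2: a_2=7, p_2 = 7*45 + 11 = 326, q_2 = 7*4 + 1 = 29.
  i=3: a_3=2, p_3 = 2*326 + 45 = 697, q_3 = 2*29 + 4 = 62.
  i=4: a_4=11, p_4 = 11*697 + 326 = 7993, q_4 = 11*62 + 29 = 711.
  i=5: a_5=3, p_5 = 3*7993 + 697 = 24676, q_5 = 3*711 + 62 = 2195.
  i=6: a_6=1, p_6 = 1*24676 + 7993 = 32669, q_6 = 1*2195 + 711 = 2906.
  i=7: a_7=6, p_7 = 6*32669 + 24676 = 220690, q_7 = 6*2906 + 2195 = 19631.

11/1, 45/4, 326/29, 697/62, 7993/711, 24676/2195, 32669/2906, 220690/19631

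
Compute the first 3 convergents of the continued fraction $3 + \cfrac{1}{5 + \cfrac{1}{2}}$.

Using the convergent recurrence p_i = a_i*p_{i-1} + p_{i-2}, q_i = a_i*q_{i-1} + q_{i-2} with p_{-2}=0, p_{-1}=1, q_{-2}=1, q_{-1}=0:
  i=0: a_0=3, p_0 = 3*1 + 0 = 3, q_0 = 3*0 + 1 = 1.
  i=1: a_1=5, p_1 = 5*3 + 1 = 16, q_1 = 5*1 + 0 = 5.
  i=2: a_2=2, p_2 = 2*16 + 3 = 35, q_2 = 2*5 + 1 = 11.

3/1, 16/5, 35/11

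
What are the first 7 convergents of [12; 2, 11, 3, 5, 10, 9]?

12/1, 25/2, 287/23, 886/71, 4717/378, 48056/3851, 437221/35037

Using the convergent recurrence p_i = a_i*p_{i-1} + p_{i-2}, q_i = a_i*q_{i-1} + q_{i-2} with p_{-2}=0, p_{-1}=1, q_{-2}=1, q_{-1}=0:
  i=0: a_0=12, p_0 = 12*1 + 0 = 12, q_0 = 12*0 + 1 = 1.
  i=1: a_1=2, p_1 = 2*12 + 1 = 25, q_1 = 2*1 + 0 = 2.
  i=2: a_2=11, p_2 = 11*25 + 12 = 287, q_2 = 11*2 + 1 = 23.
  i=3: a_3=3, p_3 = 3*287 + 25 = 886, q_3 = 3*23 + 2 = 71.
  i=4: a_4=5, p_4 = 5*886 + 287 = 4717, q_4 = 5*71 + 23 = 378.
  i=5: a_5=10, p_5 = 10*4717 + 886 = 48056, q_5 = 10*378 + 71 = 3851.
  i=6: a_6=9, p_6 = 9*48056 + 4717 = 437221, q_6 = 9*3851 + 378 = 35037.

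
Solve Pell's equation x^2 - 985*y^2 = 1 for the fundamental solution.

First expand sqrt(985) as a continued fraction. With x_i = (sqrt(985) + m_i)/d_i and (m_0, d_0) = (0, 1): a_0 = floor(sqrt(985)) = 31, since 31^2 = 961 <= 985 < 1024 = 32^2.
Iterate m_{i+1} = d_i*a_i - m_i, d_{i+1} = (985 - m_{i+1}^2)/d_i, a_{i+1} = floor((a_0 + m_{i+1})/d_{i+1}):
  m_1 = 1*31 - 0 = 31, d_1 = (985 - 31^2)/1 = 24/1 = 24, a_1 = floor((31 + 31)/24) = 2.
  m_2 = 24*2 - 31 = 17, d_2 = (985 - 17^2)/24 = 696/24 = 29, a_2 = floor((31 + 17)/29) = 1.
  m_3 = 29*1 - 17 = 12, d_3 = (985 - 12^2)/29 = 841/29 = 29, a_3 = floor((31 + 12)/29) = 1.
  m_4 = 29*1 - 12 = 17, d_4 = (985 - 17^2)/29 = 696/29 = 24, a_4 = floor((31 + 17)/24) = 2.
  m_5 = 24*2 - 17 = 31, d_5 = (985 - 31^2)/24 = 24/24 = 1, a_5 = floor((31 + 31)/1) = 62.
  m_6 = 1*62 - 31 = 31, d_6 = (985 - 31^2)/1 = 24/1 = 24: (m_6, d_6) = (m_1, d_1) = (31, 24), so from here the quotients repeat a_1, ..., a_5; the period length is 5.
So sqrt(985) = [31; (2, 1, 1, 2, 62)] with period length k = 5.
k is odd, so (p_{k-1}, q_{k-1}) only solves x^2 - 985y^2 = -1 and the fundamental solution of x^2 - 985y^2 = 1 is (p_{2k-1}, q_{2k-1}) = (p_9, q_9); compute convergents through index 9, running through the period twice.
Convergents (p_i = a_i*p_{i-1} + p_{i-2}, q_i = a_i*q_{i-1} + q_{i-2} with p_{-2}=0, p_{-1}=1, q_{-2}=1, q_{-1}=0):
  i=0: a_0=31, p_0 = 31*1 + 0 = 31, q_0 = 31*0 + 1 = 1.
  i=1: a_1=2, p_1 = 2*31 + 1 = 63, q_1 = 2*1 + 0 = 2.
  i=2: a_2=1, p_2 = 1*63 + 31 = 94, q_2 = 1*2 + 1 = 3.
  i=3: a_3=1, p_3 = 1*94 + 63 = 157, q_3 = 1*3 + 2 = 5.
  i=4: a_4=2, p_4 = 2*157 + 94 = 408, q_4 = 2*5 + 3 = 13.
  i=5: a_5=62, p_5 = 62*408 + 157 = 25453, q_5 = 62*13 + 5 = 811.
  i=6: a_6=2, p_6 = 2*25453 + 408 = 51314, q_6 = 2*811 + 13 = 1635.
  i=7: a_7=1, p_7 = 1*51314 + 25453 = 76767, q_7 = 1*1635 + 811 = 2446.
  i=8: a_8=1, p_8 = 1*76767 + 51314 = 128081, q_8 = 1*2446 + 1635 = 4081.
  i=9: a_9=2, p_9 = 2*128081 + 76767 = 332929, q_9 = 2*4081 + 2446 = 10608.
Indeed p_4^2 - 985*q_4^2 = 166464 - 166465 = -1, not +1.
Check: 332929^2 - 985*10608^2 = 110841719041 - 110841719040 = 1, so (x, y) = (332929, 10608) solves the equation, and by the theorem it is the least positive solution.

(x, y) = (332929, 10608)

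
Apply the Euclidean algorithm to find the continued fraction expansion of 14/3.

[4; 1, 2]

Run the Euclidean algorithm on 14 and 3; the successive quotients are the partial quotients a_0, a_1, ... (each step inverts the fractional part left over by the previous one):
  14 = 4*3 + 2, so a_0 = 4.
  3 = 1*2 + 1, so a_1 = 1.
  2 = 2*1 + 0, so a_2 = 2.
The remainder reaches 0 after 3 divisions, so the expansion has 3 partial quotients, read off in order.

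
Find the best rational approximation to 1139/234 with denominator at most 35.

73/15

Expand x = 1139/234 as a continued fraction with the Euclidean algorithm:
  1139 = 4*234 + 203, so a_0 = 4.
  234 = 1*203 + 31, so a_1 = 1.
  203 = 6*31 + 17, so a_2 = 6.
  31 = 1*17 + 14, so a_3 = 1.
  17 = 1*14 + 3, so a_4 = 1.
  14 = 4*3 + 2, so a_5 = 4.
  3 = 1*2 + 1, so a_6 = 1.
  2 = 2*1 + 0, so a_7 = 2.
so x = [4; 1, 6, 1, 1, 4, 1, 2].
Convergents (p_i = a_i*p_{i-1} + p_{i-2}, q_i = a_i*q_{i-1} + q_{i-2} with p_{-2}=0, p_{-1}=1, q_{-2}=1, q_{-1}=0), until the denominator exceeds 35:
  i=0: a_0=4, p_0 = 4*1 + 0 = 4, q_0 = 4*0 + 1 = 1.
  i=1: a_1=1, p_1 = 1*4 + 1 = 5, q_1 = 1*1 + 0 = 1.
  i=2: a_2=6, p_2 = 6*5 + 4 = 34, q_2 = 6*1 + 1 = 7.
  i=3: a_3=1, p_3 = 1*34 + 5 = 39, q_3 = 1*7 + 1 = 8.
  i=4: a_4=1, p_4 = 1*39 + 34 = 73, q_4 = 1*8 + 7 = 15.
  i=5: a_5=4, p_5 = 4*73 + 39 = 331, q_5 = 4*15 + 8 = 68.
q_5 = 68 > 35, so the last convergent with denominator <= 35 is p_4/q_4 = 73/15.
The closest fraction with denominator <= 35 is either p_4/q_4 or the intermediate fraction (k*p_4 + p_3)/(k*q_4 + q_3) with the largest k >= 1 whose denominator stays <= 35; these approach x as k grows, and every other convergent or intermediate fraction in range is farther away.
Largest k: floor((35 - q_3)/q_4) = floor((35 - 8)/15) = 1.
That gives (1*73 + 39)/(1*15 + 8) = 112/23.
Compare the errors: |x - 73/15| = |1139*15 - 73*234|/(234*15) = 3/3510, and |x - 112/23| = |1139*23 - 112*234|/(234*23) = 11/5382.
Cross-multiplying, 3*5382 = 16146 < 38610 = 11*3510, so 3/3510 is smaller: the convergent 73/15 is closer to x than 112/23.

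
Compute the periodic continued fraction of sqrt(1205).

Write x_i = (sqrt(1205) + m_i)/d_i with (m_0, d_0) = (0, 1). a_0 = floor(sqrt(1205)) = 34, since 34^2 = 1156 <= 1205 < 1225 = 35^2.
Iterate m_{i+1} = d_i*a_i - m_i, d_{i+1} = (1205 - m_{i+1}^2)/d_i, a_{i+1} = floor((a_0 + m_{i+1})/d_{i+1}):
  m_1 = 1*34 - 0 = 34, d_1 = (1205 - 34^2)/1 = 49/1 = 49, a_1 = floor((34 + 34)/49) = 1.
  m_2 = 49*1 - 34 = 15, d_2 = (1205 - 15^2)/49 = 980/49 = 20, a_2 = floor((34 + 15)/20) = 2.
  m_3 = 20*2 - 15 = 25, d_3 = (1205 - 25^2)/20 = 580/20 = 29, a_3 = floor((34 + 25)/29) = 2.
  m_4 = 29*2 - 25 = 33, d_4 = (1205 - 33^2)/29 = 116/29 = 4, a_4 = floor((34 + 33)/4) = 16.
  m_5 = 4*16 - 33 = 31, d_5 = (1205 - 31^2)/4 = 244/4 = 61, a_5 = floor((34 + 31)/61) = 1.
  m_6 = 61*1 - 31 = 30, d_6 = (1205 - 30^2)/61 = 305/61 = 5, a_6 = floor((34 + 30)/5) = 12.
  m_7 = 5*12 - 30 = 30, d_7 = (1205 - 30^2)/5 = 305/5 = 61, a_7 = floor((34 + 30)/61) = 1.
  m_8 = 61*1 - 30 = 31, d_8 = (1205 - 31^2)/61 = 244/61 = 4, a_8 = floor((34 + 31)/4) = 16.
  m_9 = 4*16 - 31 = 33, d_9 = (1205 - 33^2)/4 = 116/4 = 29, a_9 = floor((34 + 33)/29) = 2.
  m_10 = 29*2 - 33 = 25, d_10 = (1205 - 25^2)/29 = 580/29 = 20, a_10 = floor((34 + 25)/20) = 2.
  m_11 = 20*2 - 25 = 15, d_11 = (1205 - 15^2)/20 = 980/20 = 49, a_11 = floor((34 + 15)/49) = 1.
  m_12 = 49*1 - 15 = 34, d_12 = (1205 - 34^2)/49 = 49/49 = 1, a_12 = floor((34 + 34)/1) = 68.
  m_13 = 1*68 - 34 = 34, d_13 = (1205 - 34^2)/1 = 49/1 = 49: (m_13, d_13) = (m_1, d_1) = (34, 49), so from here the quotients repeat a_1, ..., a_12; the period length is 12.
Hence the expansion of sqrt(1205) is a_0 = 34 followed by the repeating block 1, 2, 2, 16, 1, 12, 1, 16, 2, 2, 1, 68 (period 12).

[34; (1, 2, 2, 16, 1, 12, 1, 16, 2, 2, 1, 68)]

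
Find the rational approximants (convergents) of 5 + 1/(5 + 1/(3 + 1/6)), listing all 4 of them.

Using the convergent recurrence p_i = a_i*p_{i-1} + p_{i-2}, q_i = a_i*q_{i-1} + q_{i-2} with p_{-2}=0, p_{-1}=1, q_{-2}=1, q_{-1}=0:
  i=0: a_0=5, p_0 = 5*1 + 0 = 5, q_0 = 5*0 + 1 = 1.
  i=1: a_1=5, p_1 = 5*5 + 1 = 26, q_1 = 5*1 + 0 = 5.
  i=2: a_2=3, p_2 = 3*26 + 5 = 83, q_2 = 3*5 + 1 = 16.
  i=3: a_3=6, p_3 = 6*83 + 26 = 524, q_3 = 6*16 + 5 = 101.

5/1, 26/5, 83/16, 524/101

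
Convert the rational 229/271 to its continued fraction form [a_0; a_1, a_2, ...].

Run the Euclidean algorithm on 229 and 271; the successive quotients are the partial quotients a_0, a_1, ... (each step inverts the fractional part left over by the previous one):
  229 = 0*271 + 229, so a_0 = 0.
  271 = 1*229 + 42, so a_1 = 1.
  229 = 5*42 + 19, so a_2 = 5.
  42 = 2*19 + 4, so a_3 = 2.
  19 = 4*4 + 3, so a_4 = 4.
  4 = 1*3 + 1, so a_5 = 1.
  3 = 3*1 + 0, so a_6 = 3.
The remainder reaches 0 after 7 divisions, so the expansion has 7 partial quotients, read off in order.

[0; 1, 5, 2, 4, 1, 3]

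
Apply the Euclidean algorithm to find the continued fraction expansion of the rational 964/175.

Run the Euclidean algorithm on 964 and 175; the successive quotients are the partial quotients a_0, a_1, ... (each step inverts the fractional part left over by the previous one):
  964 = 5*175 + 89, so a_0 = 5.
  175 = 1*89 + 86, so a_1 = 1.
  89 = 1*86 + 3, so a_2 = 1.
  86 = 28*3 + 2, so a_3 = 28.
  3 = 1*2 + 1, so a_4 = 1.
  2 = 2*1 + 0, so a_5 = 2.
The remainder reaches 0 after 6 divisions, so the expansion has 6 partial quotients, read off in order.

[5; 1, 1, 28, 1, 2]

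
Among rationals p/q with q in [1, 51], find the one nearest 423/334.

Expand x = 423/334 as a continued fraction with the Euclidean algorithm:
  423 = 1*334 + 89, so a_0 = 1.
  334 = 3*89 + 67, so a_1 = 3.
  89 = 1*67 + 22, so a_2 = 1.
  67 = 3*22 + 1, so a_3 = 3.
  22 = 22*1 + 0, so a_4 = 22.
so x = [1; 3, 1, 3, 22].
Convergents (p_i = a_i*p_{i-1} + p_{i-2}, q_i = a_i*q_{i-1} + q_{i-2} with p_{-2}=0, p_{-1}=1, q_{-2}=1, q_{-1}=0), until the denominator exceeds 51:
  i=0: a_0=1, p_0 = 1*1 + 0 = 1, q_0 = 1*0 + 1 = 1.
  i=1: a_1=3, p_1 = 3*1 + 1 = 4, q_1 = 3*1 + 0 = 3.
  i=2: a_2=1, p_2 = 1*4 + 1 = 5, q_2 = 1*3 + 1 = 4.
  i=3: a_3=3, p_3 = 3*5 + 4 = 19, q_3 = 3*4 + 3 = 15.
  i=4: a_4=22, p_4 = 22*19 + 5 = 423, q_4 = 22*15 + 4 = 334.
q_4 = 334 > 51, so the last convergent with denominator <= 51 is p_3/q_3 = 19/15.
The closest fraction with denominator <= 51 is either p_3/q_3 or the intermediate fraction (k*p_3 + p_2)/(k*q_3 + q_2) with the largest k >= 1 whose denominator stays <= 51; these approach x as k grows, and every other convergent or intermediate fraction in range is farther away.
Largest k: floor((51 - q_2)/q_3) = floor((51 - 4)/15) = 3.
That gives (3*19 + 5)/(3*15 + 4) = 62/49.
Compare the errors: |x - 19/15| = |423*15 - 19*334|/(334*15) = 1/5010, and |x - 62/49| = |423*49 - 62*334|/(334*49) = 19/16366.
Cross-multiplying, 1*16366 = 16366 < 95190 = 19*5010, so 1/5010 is smaller: the convergent 19/15 is closer to x than 62/49.

19/15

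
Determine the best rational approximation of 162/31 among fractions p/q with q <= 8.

Expand x = 162/31 as a continued fraction with the Euclidean algorithm:
  162 = 5*31 + 7, so a_0 = 5.
  31 = 4*7 + 3, so a_1 = 4.
  7 = 2*3 + 1, so a_2 = 2.
  3 = 3*1 + 0, so a_3 = 3.
so x = [5; 4, 2, 3].
Convergents (p_i = a_i*p_{i-1} + p_{i-2}, q_i = a_i*q_{i-1} + q_{i-2} with p_{-2}=0, p_{-1}=1, q_{-2}=1, q_{-1}=0), until the denominator exceeds 8:
  i=0: a_0=5, p_0 = 5*1 + 0 = 5, q_0 = 5*0 + 1 = 1.
  i=1: a_1=4, p_1 = 4*5 + 1 = 21, q_1 = 4*1 + 0 = 4.
  i=2: a_2=2, p_2 = 2*21 + 5 = 47, q_2 = 2*4 + 1 = 9.
q_2 = 9 > 8, so the last convergent with denominator <= 8 is p_1/q_1 = 21/4.
The closest fraction with denominator <= 8 is either p_1/q_1 or the intermediate fraction (k*p_1 + p_0)/(k*q_1 + q_0) with the largest k >= 1 whose denominator stays <= 8; these approach x as k grows, and every other convergent or intermediate fraction in range is farther away.
Largest k: floor((8 - q_0)/q_1) = floor((8 - 1)/4) = 1.
That gives (1*21 + 5)/(1*4 + 1) = 26/5.
Compare the errors: |x - 21/4| = |162*4 - 21*31|/(31*4) = 3/124, and |x - 26/5| = |162*5 - 26*31|/(31*5) = 4/155.
Cross-multiplying, 3*155 = 465 < 496 = 4*124, so 3/124 is smaller: the convergent 21/4 is closer to x than 26/5.

21/4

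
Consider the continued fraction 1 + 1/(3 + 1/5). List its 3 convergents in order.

Using the convergent recurrence p_i = a_i*p_{i-1} + p_{i-2}, q_i = a_i*q_{i-1} + q_{i-2} with p_{-2}=0, p_{-1}=1, q_{-2}=1, q_{-1}=0:
  i=0: a_0=1, p_0 = 1*1 + 0 = 1, q_0 = 1*0 + 1 = 1.
  i=1: a_1=3, p_1 = 3*1 + 1 = 4, q_1 = 3*1 + 0 = 3.
  i=2: a_2=5, p_2 = 5*4 + 1 = 21, q_2 = 5*3 + 1 = 16.

1/1, 4/3, 21/16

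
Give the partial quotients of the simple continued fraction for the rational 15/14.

[1; 14]

Run the Euclidean algorithm on 15 and 14; the successive quotients are the partial quotients a_0, a_1, ... (each step inverts the fractional part left over by the previous one):
  15 = 1*14 + 1, so a_0 = 1.
  14 = 14*1 + 0, so a_1 = 14.
The remainder reaches 0 after 2 divisions, so the expansion has 2 partial quotients, read off in order.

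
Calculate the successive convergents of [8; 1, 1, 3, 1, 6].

8/1, 9/1, 17/2, 60/7, 77/9, 522/61

Using the convergent recurrence p_i = a_i*p_{i-1} + p_{i-2}, q_i = a_i*q_{i-1} + q_{i-2} with p_{-2}=0, p_{-1}=1, q_{-2}=1, q_{-1}=0:
  i=0: a_0=8, p_0 = 8*1 + 0 = 8, q_0 = 8*0 + 1 = 1.
  i=1: a_1=1, p_1 = 1*8 + 1 = 9, q_1 = 1*1 + 0 = 1.
  i=2: a_2=1, p_2 = 1*9 + 8 = 17, q_2 = 1*1 + 1 = 2.
  i=3: a_3=3, p_3 = 3*17 + 9 = 60, q_3 = 3*2 + 1 = 7.
  i=4: a_4=1, p_4 = 1*60 + 17 = 77, q_4 = 1*7 + 2 = 9.
  i=5: a_5=6, p_5 = 6*77 + 60 = 522, q_5 = 6*9 + 7 = 61.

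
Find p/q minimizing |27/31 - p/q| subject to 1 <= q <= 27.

20/23

Expand x = 27/31 as a continued fraction with the Euclidean algorithm:
  27 = 0*31 + 27, so a_0 = 0.
  31 = 1*27 + 4, so a_1 = 1.
  27 = 6*4 + 3, so a_2 = 6.
  4 = 1*3 + 1, so a_3 = 1.
  3 = 3*1 + 0, so a_4 = 3.
so x = [0; 1, 6, 1, 3].
Convergents (p_i = a_i*p_{i-1} + p_{i-2}, q_i = a_i*q_{i-1} + q_{i-2} with p_{-2}=0, p_{-1}=1, q_{-2}=1, q_{-1}=0), until the denominator exceeds 27:
  i=0: a_0=0, p_0 = 0*1 + 0 = 0, q_0 = 0*0 + 1 = 1.
  i=1: a_1=1, p_1 = 1*0 + 1 = 1, q_1 = 1*1 + 0 = 1.
  i=2: a_2=6, p_2 = 6*1 + 0 = 6, q_2 = 6*1 + 1 = 7.
  i=3: a_3=1, p_3 = 1*6 + 1 = 7, q_3 = 1*7 + 1 = 8.
  i=4: a_4=3, p_4 = 3*7 + 6 = 27, q_4 = 3*8 + 7 = 31.
q_4 = 31 > 27, so the last convergent with denominator <= 27 is p_3/q_3 = 7/8.
The closest fraction with denominator <= 27 is either p_3/q_3 or the intermediate fraction (k*p_3 + p_2)/(k*q_3 + q_2) with the largest k >= 1 whose denominator stays <= 27; these approach x as k grows, and every other convergent or intermediate fraction in range is farther away.
Largest k: floor((27 - q_2)/q_3) = floor((27 - 7)/8) = 2.
That gives (2*7 + 6)/(2*8 + 7) = 20/23.
Compare the errors: |x - 7/8| = |27*8 - 7*31|/(31*8) = 1/248, and |x - 20/23| = |27*23 - 20*31|/(31*23) = 1/713.
Cross-multiplying, 1*248 = 248 < 713 = 1*713, so 1/713 is smaller: the intermediate fraction 20/23 is closer to x than 7/8.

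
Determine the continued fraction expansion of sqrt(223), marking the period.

[14; (1, 13, 1, 28)]

Write x_i = (sqrt(223) + m_i)/d_i with (m_0, d_0) = (0, 1). a_0 = floor(sqrt(223)) = 14, since 14^2 = 196 <= 223 < 225 = 15^2.
Iterate m_{i+1} = d_i*a_i - m_i, d_{i+1} = (223 - m_{i+1}^2)/d_i, a_{i+1} = floor((a_0 + m_{i+1})/d_{i+1}):
  m_1 = 1*14 - 0 = 14, d_1 = (223 - 14^2)/1 = 27/1 = 27, a_1 = floor((14 + 14)/27) = 1.
  m_2 = 27*1 - 14 = 13, d_2 = (223 - 13^2)/27 = 54/27 = 2, a_2 = floor((14 + 13)/2) = 13.
  m_3 = 2*13 - 13 = 13, d_3 = (223 - 13^2)/2 = 54/2 = 27, a_3 = floor((14 + 13)/27) = 1.
  m_4 = 27*1 - 13 = 14, d_4 = (223 - 14^2)/27 = 27/27 = 1, a_4 = floor((14 + 14)/1) = 28.
  m_5 = 1*28 - 14 = 14, d_5 = (223 - 14^2)/1 = 27/1 = 27: (m_5, d_5) = (m_1, d_1) = (14, 27), so from here the quotients repeat a_1, ..., a_4; the period length is 4.
Hence the expansion of sqrt(223) is a_0 = 14 followed by the repeating block 1, 13, 1, 28 (period 4).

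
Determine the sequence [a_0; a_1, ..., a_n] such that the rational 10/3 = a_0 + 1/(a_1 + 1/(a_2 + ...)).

[3; 3]

Run the Euclidean algorithm on 10 and 3; the successive quotients are the partial quotients a_0, a_1, ... (each step inverts the fractional part left over by the previous one):
  10 = 3*3 + 1, so a_0 = 3.
  3 = 3*1 + 0, so a_1 = 3.
The remainder reaches 0 after 2 divisions, so the expansion has 2 partial quotients, read off in order.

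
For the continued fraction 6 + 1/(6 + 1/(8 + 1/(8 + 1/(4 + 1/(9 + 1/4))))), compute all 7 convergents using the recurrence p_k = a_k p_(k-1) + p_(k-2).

6/1, 37/6, 302/49, 2453/398, 10114/1641, 93479/15167, 384030/62309

Using the convergent recurrence p_i = a_i*p_{i-1} + p_{i-2}, q_i = a_i*q_{i-1} + q_{i-2} with p_{-2}=0, p_{-1}=1, q_{-2}=1, q_{-1}=0:
  i=0: a_0=6, p_0 = 6*1 + 0 = 6, q_0 = 6*0 + 1 = 1.
  i=1: a_1=6, p_1 = 6*6 + 1 = 37, q_1 = 6*1 + 0 = 6.
  i=2: a_2=8, p_2 = 8*37 + 6 = 302, q_2 = 8*6 + 1 = 49.
  i=3: a_3=8, p_3 = 8*302 + 37 = 2453, q_3 = 8*49 + 6 = 398.
  i=4: a_4=4, p_4 = 4*2453 + 302 = 10114, q_4 = 4*398 + 49 = 1641.
  i=5: a_5=9, p_5 = 9*10114 + 2453 = 93479, q_5 = 9*1641 + 398 = 15167.
  i=6: a_6=4, p_6 = 4*93479 + 10114 = 384030, q_6 = 4*15167 + 1641 = 62309.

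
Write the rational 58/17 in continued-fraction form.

[3; 2, 2, 3]

Run the Euclidean algorithm on 58 and 17; the successive quotients are the partial quotients a_0, a_1, ... (each step inverts the fractional part left over by the previous one):
  58 = 3*17 + 7, so a_0 = 3.
  17 = 2*7 + 3, so a_1 = 2.
  7 = 2*3 + 1, so a_2 = 2.
  3 = 3*1 + 0, so a_3 = 3.
The remainder reaches 0 after 4 divisions, so the expansion has 4 partial quotients, read off in order.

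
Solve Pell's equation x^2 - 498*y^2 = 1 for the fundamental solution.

(x, y) = (179777, 8056)

First expand sqrt(498) as a continued fraction. With x_i = (sqrt(498) + m_i)/d_i and (m_0, d_0) = (0, 1): a_0 = floor(sqrt(498)) = 22, since 22^2 = 484 <= 498 < 529 = 23^2.
Iterate m_{i+1} = d_i*a_i - m_i, d_{i+1} = (498 - m_{i+1}^2)/d_i, a_{i+1} = floor((a_0 + m_{i+1})/d_{i+1}):
  m_1 = 1*22 - 0 = 22, d_1 = (498 - 22^2)/1 = 14/1 = 14, a_1 = floor((22 + 22)/14) = 3.
  m_2 = 14*3 - 22 = 20, d_2 = (498 - 20^2)/14 = 98/14 = 7, a_2 = floor((22 + 20)/7) = 6.
  m_3 = 7*6 - 20 = 22, d_3 = (498 - 22^2)/7 = 14/7 = 2, a_3 = floor((22 + 22)/2) = 22.
  m_4 = 2*22 - 22 = 22, d_4 = (498 - 22^2)/2 = 14/2 = 7, a_4 = floor((22 + 22)/7) = 6.
  m_5 = 7*6 - 22 = 20, d_5 = (498 - 20^2)/7 = 98/7 = 14, a_5 = floor((22 + 20)/14) = 3.
  m_6 = 14*3 - 20 = 22, d_6 = (498 - 22^2)/14 = 14/14 = 1, a_6 = floor((22 + 22)/1) = 44.
  m_7 = 1*44 - 22 = 22, d_7 = (498 - 22^2)/1 = 14/1 = 14: (m_7, d_7) = (m_1, d_1) = (22, 14), so from here the quotients repeat a_1, ..., a_6; the period length is 6.
So sqrt(498) = [22; (3, 6, 22, 6, 3, 44)] with period length k = 6.
k is even, so the fundamental solution of x^2 - 498y^2 = 1 is (p_{k-1}, q_{k-1}) = (p_5, q_5); compute convergents through index 5.
Convergents (p_i = a_i*p_{i-1} + p_{i-2}, q_i = a_i*q_{i-1} + q_{i-2} with p_{-2}=0, p_{-1}=1, q_{-2}=1, q_{-1}=0):
  i=0: a_0=22, p_0 = 22*1 + 0 = 22, q_0 = 22*0 + 1 = 1.
  i=1: a_1=3, p_1 = 3*22 + 1 = 67, q_1 = 3*1 + 0 = 3.
  i=2: a_2=6, p_2 = 6*67 + 22 = 424, q_2 = 6*3 + 1 = 19.
  i=3: a_3=22, p_3 = 22*424 + 67 = 9395, q_3 = 22*19 + 3 = 421.
  i=4: a_4=6, p_4 = 6*9395 + 424 = 56794, q_4 = 6*421 + 19 = 2545.
  i=5: a_5=3, p_5 = 3*56794 + 9395 = 179777, q_5 = 3*2545 + 421 = 8056.
Check: 179777^2 - 498*8056^2 = 32319769729 - 32319769728 = 1, so (x, y) = (179777, 8056) solves the equation, and by the theorem it is the least positive solution.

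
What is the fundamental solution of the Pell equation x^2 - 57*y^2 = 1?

(x, y) = (151, 20)

First expand sqrt(57) as a continued fraction. With x_i = (sqrt(57) + m_i)/d_i and (m_0, d_0) = (0, 1): a_0 = floor(sqrt(57)) = 7, since 7^2 = 49 <= 57 < 64 = 8^2.
Iterate m_{i+1} = d_i*a_i - m_i, d_{i+1} = (57 - m_{i+1}^2)/d_i, a_{i+1} = floor((a_0 + m_{i+1})/d_{i+1}):
  m_1 = 1*7 - 0 = 7, d_1 = (57 - 7^2)/1 = 8/1 = 8, a_1 = floor((7 + 7)/8) = 1.
  m_2 = 8*1 - 7 = 1, d_2 = (57 - 1^2)/8 = 56/8 = 7, a_2 = floor((7 + 1)/7) = 1.
  m_3 = 7*1 - 1 = 6, d_3 = (57 - 6^2)/7 = 21/7 = 3, a_3 = floor((7 + 6)/3) = 4.
  m_4 = 3*4 - 6 = 6, d_4 = (57 - 6^2)/3 = 21/3 = 7, a_4 = floor((7 + 6)/7) = 1.
  m_5 = 7*1 - 6 = 1, d_5 = (57 - 1^2)/7 = 56/7 = 8, a_5 = floor((7 + 1)/8) = 1.
  m_6 = 8*1 - 1 = 7, d_6 = (57 - 7^2)/8 = 8/8 = 1, a_6 = floor((7 + 7)/1) = 14.
  m_7 = 1*14 - 7 = 7, d_7 = (57 - 7^2)/1 = 8/1 = 8: (m_7, d_7) = (m_1, d_1) = (7, 8), so from here the quotients repeat a_1, ..., a_6; the period length is 6.
So sqrt(57) = [7; (1, 1, 4, 1, 1, 14)] with period length k = 6.
k is even, so the fundamental solution of x^2 - 57y^2 = 1 is (p_{k-1}, q_{k-1}) = (p_5, q_5); compute convergents through index 5.
Convergents (p_i = a_i*p_{i-1} + p_{i-2}, q_i = a_i*q_{i-1} + q_{i-2} with p_{-2}=0, p_{-1}=1, q_{-2}=1, q_{-1}=0):
  i=0: a_0=7, p_0 = 7*1 + 0 = 7, q_0 = 7*0 + 1 = 1.
  i=1: a_1=1, p_1 = 1*7 + 1 = 8, q_1 = 1*1 + 0 = 1.
  i=2: a_2=1, p_2 = 1*8 + 7 = 15, q_2 = 1*1 + 1 = 2.
  i=3: a_3=4, p_3 = 4*15 + 8 = 68, q_3 = 4*2 + 1 = 9.
  i=4: a_4=1, p_4 = 1*68 + 15 = 83, q_4 = 1*9 + 2 = 11.
  i=5: a_5=1, p_5 = 1*83 + 68 = 151, q_5 = 1*11 + 9 = 20.
Check: 151^2 - 57*20^2 = 22801 - 22800 = 1, so (x, y) = (151, 20) solves the equation, and by the theorem it is the least positive solution.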